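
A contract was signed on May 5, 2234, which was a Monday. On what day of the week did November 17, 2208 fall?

Thursday

Count forward from the earlier date (November 17, 2208) to the later (May 5, 2234):
From November 17, 2208 to November 17, 2233: 25 years, of which 6 contain a Feb 29 — 19×365 + 6×366 = 9131 days.
November 2233: 30 − 17 = 13 days remain.
Then December (31), January (31), February 2234 (28), March (31), April (30): 31 + 31 + 28 + 31 + 30 = 151 days.
May 1–5, 2234: 5 days.
Residual: 169 days.
Total: 9300 days.
9300 mod 7 = 4, so 4 days before Monday is Thursday.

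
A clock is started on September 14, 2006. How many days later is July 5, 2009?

1025

September 14, 2006 → September 14, 2007: 365 days.
September 14, 2007 → September 14, 2008: 366 days (2008 is a leap year).
September 2008: 30 − 14 = 16 days remain.
Then 9 full months totalling 273 days.
July 1–5, 2009: 5 days.
Residual: 294 days.
Total: 1025 days.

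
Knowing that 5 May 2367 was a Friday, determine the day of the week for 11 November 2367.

May 2367: 31 − 5 = 26 days remain.
Then June (30), July (31), August (31), September (30), October (31): 30 + 31 + 31 + 30 + 31 = 153 days.
November 1–11, 2367: 11 days.
Total: 26 + 153 + 11 = 190 days.
190 mod 7 = 1, so 1 day after Friday is Saturday.

Saturday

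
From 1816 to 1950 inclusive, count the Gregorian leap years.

Years divisible by 4: 1816, 1820, …, 1948 — 34 in all.
Of these, 1900 is divisible by 100 but not 400, so not leap.
Leap years: 34 − 1 = 33.

33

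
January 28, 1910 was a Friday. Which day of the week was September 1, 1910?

Thursday

January 1910: 31 − 28 = 3 days remain.
Then February 1910 (28), March (31), April (30), May (31), June (30), July (31), August (31): 28 + 31 + 30 + 31 + 30 + 31 + 31 = 212 days.
September 1, 1910: 1 day.
Total: 3 + 212 + 1 = 216 days.
216 mod 7 = 6, so 6 days after Friday is Thursday.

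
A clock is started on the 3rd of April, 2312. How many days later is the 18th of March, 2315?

1079

Day-of-year of April 3, 2312: 94.
Day-of-year of March 18, 2315: 77.
2312 has 366 days, so 366 − 94 = 272 days remain in 2312.
Full years: 2313: 365; 2314: 365. Sum = 730.
Total: 272 + 730 + 77 = 1079 days.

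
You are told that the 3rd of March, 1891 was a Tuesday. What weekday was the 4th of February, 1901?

Day-of-year of March 3, 1891: 62.
Day-of-year of February 4, 1901: 35.
1891 has 365 days, so 365 − 62 = 303 days remain in 1891.
Full years 1892–1900: 7 common + 2 leap = 7×365 + 2×366 = 3287 days.
Total: 303 + 3287 + 35 = 3625 days.
3625 mod 7 = 6, so 6 days after Tuesday is Monday.

Monday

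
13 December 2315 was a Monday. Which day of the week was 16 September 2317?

Sunday

December 13, 2315 → December 13, 2316: 366 days (2316 is a leap year).
December 2316: 31 − 13 = 18 days remain.
Then January (31), February 2317 (28), March (31), April (30), May (31), June (30), July (31), August (31): 31 + 28 + 31 + 30 + 31 + 30 + 31 + 31 = 243 days.
September 1–16, 2317: 16 days.
Residual: 277 days.
Total: 643 days.
643 mod 7 = 6, so 6 days after Monday is Sunday.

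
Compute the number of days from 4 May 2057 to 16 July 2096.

14318

Day-of-year of May 4, 2057: 124.
Day-of-year of July 16, 2096: 198.
2057 has 365 days, so 365 − 124 = 241 days remain in 2057.
Full years 2058–2095: 29 common + 9 leap = 29×365 + 9×366 = 13879 days.
Total: 241 + 13879 + 198 = 14318 days.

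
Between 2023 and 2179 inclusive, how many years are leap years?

38

Years divisible by 4: 2024, 2028, …, 2176 — 39 in all.
Of these, 2100 is divisible by 100 but not 400, so not leap.
Leap years: 39 − 1 = 38.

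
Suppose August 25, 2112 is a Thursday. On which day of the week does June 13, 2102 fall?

Tuesday

Count forward from the earlier date (June 13, 2102) to the later (August 25, 2112):
From June 13, 2102 to June 13, 2112: 10 years, of which 3 contain a Feb 29 — 7×365 + 3×366 = 3653 days.
June 2112: 30 − 13 = 17 days remain.
Then July (31): 31 days.
August 1–25, 2112: 25 days.
Residual: 73 days.
Total: 3726 days.
3726 mod 7 = 2, so 2 days before Thursday is Tuesday.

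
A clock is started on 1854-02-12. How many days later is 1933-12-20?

29165

From February 12, 1854 to February 12, 1933: 79 years, of which 19 contain a Feb 29 — 60×365 + 19×366 = 28854 days.
(1900 is not a leap year (divisible by 100 but not 400).)
February 1933: 28 − 12 = 16 days remain (1933 is not a leap year, so February has 28 days).
Then 9 full months totalling 275 days.
December 1–20, 1933: 20 days.
Residual: 311 days.
Total: 29165 days.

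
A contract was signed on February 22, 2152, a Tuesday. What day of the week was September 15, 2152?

Friday

February 2152: 29 − 22 = 7 days remain (2152 is a leap year, so February has 29 days).
Then March (31), April (30), May (31), June (30), July (31), August (31): 31 + 30 + 31 + 30 + 31 + 31 = 184 days.
September 1–15, 2152: 15 days.
Total: 7 + 184 + 15 = 206 days.
206 mod 7 = 3, so 3 days after Tuesday is Friday.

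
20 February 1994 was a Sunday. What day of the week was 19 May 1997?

Monday

February 20, 1994 → February 20, 1995: 365 days.
February 20, 1995 → February 20, 1996: 365 days.
February 20, 1996 → February 20, 1997: 366 days (1996 is a leap year).
February 1997: 28 − 20 = 8 days remain (1997 is not a leap year, so February has 28 days).
Then March (31), April (30): 31 + 30 = 61 days.
May 1–19, 1997: 19 days.
Residual: 88 days.
Total: 1184 days.
1184 mod 7 = 1, so 1 day after Sunday is Monday.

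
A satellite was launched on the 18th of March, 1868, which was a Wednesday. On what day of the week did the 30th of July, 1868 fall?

March 1868: 31 − 18 = 13 days remain.
Then April (30), May (31), June (30): 30 + 31 + 30 = 91 days.
July 1–30, 1868: 30 days.
Total: 13 + 91 + 30 = 134 days.
134 mod 7 = 1, so 1 day after Wednesday is Thursday.

Thursday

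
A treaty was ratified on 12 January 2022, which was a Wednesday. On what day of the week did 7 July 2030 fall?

Sunday

Day-of-year of January 12, 2022: 12.
Day-of-year of July 7, 2030: 188.
2022 has 365 days, so 365 − 12 = 353 days remain in 2022.
Full years 2023–2029: 5 common + 2 leap = 5×365 + 2×366 = 2557 days.
Total: 353 + 2557 + 188 = 3098 days.
3098 mod 7 = 4, so 4 days after Wednesday is Sunday.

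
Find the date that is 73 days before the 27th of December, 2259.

the 15th of October, 2259

Count 73 days before December 27, 2259:
October 2259: 31 − 15 = 16 days remain.
Then November (30): 30 days.
December 1–27, 2259: 27 days.
Total: 16 + 30 + 27 = 73 days.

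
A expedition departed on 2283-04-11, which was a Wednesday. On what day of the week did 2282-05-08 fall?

Count forward from the earlier date (May 8, 2282) to the later (April 11, 2283):
May 2282: 31 − 8 = 23 days remain.
Then 10 full months totalling 304 days.
April 1–11, 2283: 11 days.
Residual: 338 days.
Total: 338 days.
338 mod 7 = 2, so 2 days before Wednesday is Monday.

Monday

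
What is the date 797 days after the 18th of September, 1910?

the 23rd of November, 1912

Count 797 days after September 18, 1910:
Day-of-year of September 18, 1910: 261.
Day-of-year of November 23, 1912: 328.
1910 has 365 days, so 365 − 261 = 104 days remain in 1910.
Full years: 1911: 365. Sum = 365.
Total: 104 + 365 + 328 = 797 days.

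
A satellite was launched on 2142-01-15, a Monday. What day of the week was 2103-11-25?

Count forward from the earlier date (November 25, 2103) to the later (January 15, 2142):
From November 25, 2103 to November 25, 2141: 38 years, of which 10 contain a Feb 29 — 28×365 + 10×366 = 13880 days.
November 2141: 30 − 25 = 5 days remain.
Then December (31): 31 days.
January 1–15, 2142: 15 days.
Residual: 51 days.
Total: 13931 days.
13931 mod 7 = 1, so 1 day before Monday is Sunday.

Sunday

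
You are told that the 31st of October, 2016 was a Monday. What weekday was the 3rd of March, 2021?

Wednesday

October 31, 2016 → October 31, 2017: 365 days.
October 31, 2017 → October 31, 2018: 365 days.
October 31, 2018 → October 31, 2019: 365 days.
October 31, 2019 → October 31, 2020: 366 days (2020 is a leap year).
October 2020: 31 − 31 = 0 days remain.
Then November (30), December (31), January (31), February 2021 (28): 30 + 31 + 31 + 28 = 120 days.
March 1–3, 2021: 3 days.
Residual: 123 days.
Total: 1584 days.
1584 mod 7 = 2, so 2 days after Monday is Wednesday.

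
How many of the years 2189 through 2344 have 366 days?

37

Years divisible by 4: 2192, 2196, …, 2344 — 39 in all.
Of these, 2200, 2300 are divisible by 100 but not 400, so not leap.
Leap years: 39 − 2 = 37.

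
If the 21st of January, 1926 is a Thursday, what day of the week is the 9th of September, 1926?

January 1926: 31 − 21 = 10 days remain.
Then February 1926 (28), March (31), April (30), May (31), June (30), July (31), August (31): 28 + 31 + 30 + 31 + 30 + 31 + 31 = 212 days.
September 1–9, 1926: 9 days.
Total: 10 + 212 + 9 = 231 days.
231 is a multiple of 7, so the 9th of September, 1926 falls on the same weekday: Thursday.

Thursday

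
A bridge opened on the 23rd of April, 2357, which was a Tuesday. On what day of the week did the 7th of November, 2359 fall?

April 23, 2357 → April 23, 2358: 365 days.
April 23, 2358 → April 23, 2359: 365 days.
April 2359: 30 − 23 = 7 days remain.
Then May (31), June (30), July (31), August (31), September (30), October (31): 31 + 30 + 31 + 31 + 30 + 31 = 184 days.
November 1–7, 2359: 7 days.
Residual: 198 days.
Total: 928 days.
928 mod 7 = 4, so 4 days after Tuesday is Saturday.

Saturday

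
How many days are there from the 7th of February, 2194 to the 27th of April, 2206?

4461

From February 7, 2194 to February 7, 2206: 12 years, of which 2 contain a Feb 29 — 10×365 + 2×366 = 4382 days.
(2200 is not a leap year (divisible by 100 but not 400).)
February 2206: 28 − 7 = 21 days remain (2206 is not a leap year, so February has 28 days).
Then March (31): 31 days.
April 1–27, 2206: 27 days.
Residual: 79 days.
Total: 4461 days.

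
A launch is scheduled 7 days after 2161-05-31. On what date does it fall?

2161-06-07

Count 7 days after May 31, 2161:
May 2161: 31 − 31 = 0 days remain.
June 1–7, 2161: 7 days.
Total: 0 + 7 = 7 days.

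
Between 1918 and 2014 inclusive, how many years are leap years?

Years divisible by 4: 1920, 1924, …, 2012 — 24 in all.
2000 is divisible by 400, so still leap.
No century exceptions apply. Count: 24.

24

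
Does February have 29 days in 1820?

1820 is a leap year.

Yes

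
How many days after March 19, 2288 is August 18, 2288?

152

March 2288: 31 − 19 = 12 days remain.
Then April (30), May (31), June (30), July (31): 30 + 31 + 30 + 31 = 122 days.
August 1–18, 2288: 18 days.
Total: 12 + 122 + 18 = 152 days.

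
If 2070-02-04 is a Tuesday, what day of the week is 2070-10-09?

February 2070: 28 − 4 = 24 days remain (2070 is not a leap year, so February has 28 days).
Then March (31), April (30), May (31), June (30), July (31), August (31), September (30): 31 + 30 + 31 + 30 + 31 + 31 + 30 = 214 days.
October 1–9, 2070: 9 days.
Total: 24 + 214 + 9 = 247 days.
247 mod 7 = 2, so 2 days after Tuesday is Thursday.

Thursday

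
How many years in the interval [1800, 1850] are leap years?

12

Years divisible by 4: 1800, 1804, …, 1848 — 13 in all.
Of these, 1800 is divisible by 100 but not 400, so not leap.
Leap years: 13 − 1 = 12.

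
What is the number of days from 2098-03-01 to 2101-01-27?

1062

Day-of-year of March 1, 2098: 60.
Day-of-year of January 27, 2101: 27.
2098 has 365 days, so 365 − 60 = 305 days remain in 2098.
Full years: 2099: 365; 2100: 365. Sum = 730.
Total: 305 + 730 + 27 = 1062 days.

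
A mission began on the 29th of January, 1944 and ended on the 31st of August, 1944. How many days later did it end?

January 1944: 31 − 29 = 2 days remain.
Then February 1944 (29), March (31), April (30), May (31), June (30), July (31): 29 + 31 + 30 + 31 + 30 + 31 = 182 days.
August 1–31, 1944: 31 days.
Total: 2 + 182 + 31 = 215 days.

215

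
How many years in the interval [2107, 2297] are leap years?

47

Years divisible by 4: 2108, 2112, …, 2296 — 48 in all.
Of these, 2200 is divisible by 100 but not 400, so not leap.
Leap years: 48 − 1 = 47.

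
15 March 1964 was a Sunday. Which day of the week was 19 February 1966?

March 1964: 31 − 15 = 16 days remain.
Then 22 full months totalling 671 days.
February 1–19, 1966: 19 days (1966 is not a leap year).
Total: 16 + 671 + 19 = 706 days.
706 mod 7 = 6, so 6 days after Sunday is Saturday.

Saturday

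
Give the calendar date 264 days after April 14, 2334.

January 3, 2335

Count 264 days after April 14, 2334:
April 2334: 30 − 14 = 16 days remain.
Then May (31), June (30), July (31), August (31), September (30), October (31), November (30), December (31): 31 + 30 + 31 + 31 + 30 + 31 + 30 + 31 = 245 days.
January 1–3, 2335: 3 days.
Total: 16 + 245 + 3 = 264 days.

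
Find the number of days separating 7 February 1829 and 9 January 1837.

2893

From February 7, 1829 to February 7, 1836: 7 years, of which 1 contains a Feb 29 — 6×365 + 1×366 = 2556 days.
February 1836: 29 − 7 = 22 days remain (1836 is a leap year, so February has 29 days).
Then 10 full months totalling 306 days.
January 1–9, 1837: 9 days.
Residual: 337 days.
Total: 2893 days.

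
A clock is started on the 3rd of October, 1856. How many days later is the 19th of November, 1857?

Day-of-year of October 3, 1856: 277.
Day-of-year of November 19, 1857: 323.
1856 has 366 days, so 366 − 277 = 89 days remain in 1856.
Total: 89 + 323 = 412 days.

412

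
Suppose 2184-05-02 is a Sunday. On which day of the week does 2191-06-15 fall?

Wednesday

From May 2, 2184 to May 2, 2191: 7 years, of which 1 contains a Feb 29 — 6×365 + 1×366 = 2556 days.
May 2191: 31 − 2 = 29 days remain.
June 1–15, 2191: 15 days.
Residual: 44 days.
Total: 2600 days.
2600 mod 7 = 3, so 3 days after Sunday is Wednesday.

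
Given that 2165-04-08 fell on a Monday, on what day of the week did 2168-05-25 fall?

Day-of-year of April 8, 2165: 98.
Day-of-year of May 25, 2168: 146.
2165 has 365 days, so 365 − 98 = 267 days remain in 2165.
Full years: 2166: 365; 2167: 365. Sum = 730.
Total: 267 + 730 + 146 = 1143 days.
1143 mod 7 = 2, so 2 days after Monday is Wednesday.

Wednesday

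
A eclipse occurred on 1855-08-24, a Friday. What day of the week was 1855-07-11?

Count forward from the earlier date (July 11, 1855) to the later (August 24, 1855):
July 1855: 31 − 11 = 20 days remain.
August 1–24, 1855: 24 days.
Total: 20 + 24 = 44 days.
44 mod 7 = 2, so 2 days before Friday is Wednesday.

Wednesday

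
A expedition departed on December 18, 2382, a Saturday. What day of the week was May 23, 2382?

Count forward from the earlier date (May 23, 2382) to the later (December 18, 2382):
May 2382: 31 − 23 = 8 days remain.
Then June (30), July (31), August (31), September (30), October (31), November (30): 30 + 31 + 31 + 30 + 31 + 30 = 183 days.
December 1–18, 2382: 18 days.
Total: 8 + 183 + 18 = 209 days.
209 mod 7 = 6, so 6 days before Saturday is Sunday.

Sunday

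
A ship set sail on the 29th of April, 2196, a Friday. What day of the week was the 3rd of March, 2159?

Saturday

Count forward from the earlier date (March 3, 2159) to the later (April 29, 2196):
Day-of-year of March 3, 2159: 62.
Day-of-year of April 29, 2196: 120.
2159 has 365 days, so 365 − 62 = 303 days remain in 2159.
Full years 2160–2195: 27 common + 9 leap = 27×365 + 9×366 = 13149 days.
Total: 303 + 13149 + 120 = 13572 days.
13572 mod 7 = 6, so 6 days before Friday is Saturday.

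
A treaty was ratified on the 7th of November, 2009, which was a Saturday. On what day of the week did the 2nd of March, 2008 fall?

Count forward from the earlier date (March 2, 2008) to the later (November 7, 2009):
March 2008: 31 − 2 = 29 days remain.
Then 19 full months totalling 579 days.
November 1–7, 2009: 7 days.
Total: 29 + 579 + 7 = 615 days.
615 mod 7 = 6, so 6 days before Saturday is Sunday.

Sunday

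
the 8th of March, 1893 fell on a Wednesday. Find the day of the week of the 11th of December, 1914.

From March 8, 1893 to March 8, 1914: 21 years, of which 4 contain a Feb 29 — 17×365 + 4×366 = 7669 days.
(1900 is not a leap year (divisible by 100 but not 400).)
March 1914: 31 − 8 = 23 days remain.
Then April (30), May (31), June (30), July (31), August (31), September (30), October (31), November (30): 30 + 31 + 30 + 31 + 31 + 30 + 31 + 30 = 244 days.
December 1–11, 1914: 11 days.
Residual: 278 days.
Total: 7947 days.
7947 mod 7 = 2, so 2 days after Wednesday is Friday.

Friday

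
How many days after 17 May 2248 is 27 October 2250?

May 2248: 31 − 17 = 14 days remain.
Then 28 full months totalling 852 days.
October 1–27, 2250: 27 days.
Total: 14 + 852 + 27 = 893 days.

893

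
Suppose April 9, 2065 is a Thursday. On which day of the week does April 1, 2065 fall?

Wednesday

Count forward from the earlier date (April 1, 2065) to the later (April 9, 2065):
Within April 2065: 9 − 1 = 8 days.
8 mod 7 = 1, so 1 day before Thursday is Wednesday.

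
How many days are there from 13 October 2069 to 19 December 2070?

432

October 2069: 31 − 13 = 18 days remain.
Then 13 full months totalling 395 days.
December 1–19, 2070: 19 days.
Total: 18 + 395 + 19 = 432 days.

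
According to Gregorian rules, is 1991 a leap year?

1991 is not a leap year.

No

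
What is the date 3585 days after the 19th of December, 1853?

the 13th of October, 1863

Count 3585 days after December 19, 1853:
From December 19, 1853 to December 19, 1862: 9 years, of which 2 contain a Feb 29 — 7×365 + 2×366 = 3287 days.
December 1862: 31 − 19 = 12 days remain.
Then 9 full months totalling 273 days.
October 1–13, 1863: 13 days.
Residual: 298 days.
Total: 3585 days.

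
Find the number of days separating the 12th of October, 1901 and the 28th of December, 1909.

2999

Day-of-year of October 12, 1901: 285.
Day-of-year of December 28, 1909: 362.
1901 has 365 days, so 365 − 285 = 80 days remain in 1901.
Full years 1902–1908: 5 common + 2 leap = 5×365 + 2×366 = 2557 days.
Total: 80 + 2557 + 362 = 2999 days.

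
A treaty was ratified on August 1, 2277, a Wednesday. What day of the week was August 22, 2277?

Wednesday

Within August 2277: 22 − 1 = 21 days.
21 is a multiple of 7, so August 22, 2277 falls on the same weekday: Wednesday.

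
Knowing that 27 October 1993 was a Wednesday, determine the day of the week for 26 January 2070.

Sunday

From October 27, 1993 to October 27, 2069: 76 years, of which 19 contain a Feb 29 — 57×365 + 19×366 = 27759 days.
(2000 is a leap year (divisible by 400).)
October 2069: 31 − 27 = 4 days remain.
Then November (30), December (31): 30 + 31 = 61 days.
January 1–26, 2070: 26 days.
Residual: 91 days.
Total: 27850 days.
27850 mod 7 = 4, so 4 days after Wednesday is Sunday.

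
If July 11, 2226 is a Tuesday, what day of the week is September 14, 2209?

Count forward from the earlier date (September 14, 2209) to the later (July 11, 2226):
Day-of-year of September 14, 2209: 257.
Day-of-year of July 11, 2226: 192.
2209 has 365 days, so 365 − 257 = 108 days remain in 2209.
Full years 2210–2225: 12 common + 4 leap = 12×365 + 4×366 = 5844 days.
Total: 108 + 5844 + 192 = 6144 days.
6144 mod 7 = 5, so 5 days before Tuesday is Thursday.

Thursday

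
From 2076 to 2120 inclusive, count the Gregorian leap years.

Years divisible by 4 in [2076, 2120]: 2076, 2080, 2084, 2088, 2092, 2096, 2100, 2104, 2108, 2112, 2116, 2120.
Of these, 2100 is divisible by 100 but not 400, so not leap.
Leap years: 12 − 1 = 11.

11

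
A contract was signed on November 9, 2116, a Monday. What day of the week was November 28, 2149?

Friday

Day-of-year of November 9, 2116: 314.
Day-of-year of November 28, 2149: 332.
2116 has 366 days, so 366 − 314 = 52 days remain in 2116.
Full years 2117–2148: 24 common + 8 leap = 24×365 + 8×366 = 11688 days.
Total: 52 + 11688 + 332 = 12072 days.
12072 mod 7 = 4, so 4 days after Monday is Friday.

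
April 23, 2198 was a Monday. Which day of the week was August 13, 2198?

April 2198: 30 − 23 = 7 days remain.
Then May (31), June (30), July (31): 31 + 30 + 31 = 92 days.
August 1–13, 2198: 13 days.
Total: 7 + 92 + 13 = 112 days.
112 is a multiple of 7, so August 13, 2198 falls on the same weekday: Monday.

Monday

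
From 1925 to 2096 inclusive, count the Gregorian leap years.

Years divisible by 4: 1928, 1932, …, 2096 — 43 in all.
2000 is divisible by 400, so still leap.
No century exceptions apply. Count: 43.

43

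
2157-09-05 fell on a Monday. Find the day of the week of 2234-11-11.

Tuesday

From September 5, 2157 to September 5, 2234: 77 years, of which 18 contain a Feb 29 — 59×365 + 18×366 = 28123 days.
(2200 is not a leap year (divisible by 100 but not 400).)
September 2234: 30 − 5 = 25 days remain.
Then October (31): 31 days.
November 1–11, 2234: 11 days.
Residual: 67 days.
Total: 28190 days.
28190 mod 7 = 1, so 1 day after Monday is Tuesday.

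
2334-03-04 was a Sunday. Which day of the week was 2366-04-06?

From March 4, 2334 to March 4, 2366: 32 years, of which 8 contain a Feb 29 — 24×365 + 8×366 = 11688 days.
March 2366: 31 − 4 = 27 days remain.
April 1–6, 2366: 6 days.
Residual: 33 days.
Total: 11721 days.
11721 mod 7 = 3, so 3 days after Sunday is Wednesday.

Wednesday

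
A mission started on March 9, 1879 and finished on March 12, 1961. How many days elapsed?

29953

Day-of-year of March 9, 1879: 68.
Day-of-year of March 12, 1961: 71.
1879 has 365 days, so 365 − 68 = 297 days remain in 1879.
Full years 1880–1960: 61 common + 20 leap = 61×365 + 20×366 = 29585 days.
Total: 297 + 29585 + 71 = 29953 days.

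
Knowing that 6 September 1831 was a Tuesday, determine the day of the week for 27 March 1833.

September 6, 1831 → September 6, 1832: 366 days (1832 is a leap year).
September 1832: 30 − 6 = 24 days remain.
Then October (31), November (30), December (31), January (31), February 1833 (28): 31 + 30 + 31 + 31 + 28 = 151 days.
March 1–27, 1833: 27 days.
Residual: 202 days.
Total: 568 days.
568 mod 7 = 1, so 1 day after Tuesday is Wednesday.

Wednesday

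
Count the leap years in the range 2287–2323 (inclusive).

Years divisible by 4 in [2287, 2323]: 2288, 2292, 2296, 2300, 2304, 2308, 2312, 2316, 2320.
Of these, 2300 is divisible by 100 but not 400, so not leap.
Leap years: 9 − 1 = 8.

8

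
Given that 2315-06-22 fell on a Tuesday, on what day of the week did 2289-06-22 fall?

Count forward from the earlier date (June 22, 2289) to the later (June 22, 2315):
Day-of-year of June 22, 2289: 173.
Day-of-year of June 22, 2315: 173.
2289 has 365 days, so 365 − 173 = 192 days remain in 2289.
Full years 2290–2314: 20 common + 5 leap = 20×365 + 5×366 = 9130 days.
Total: 192 + 9130 + 173 = 9495 days.
9495 mod 7 = 3, so 3 days before Tuesday is Saturday.

Saturday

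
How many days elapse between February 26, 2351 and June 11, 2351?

February 2351: 28 − 26 = 2 days remain (2351 is not a leap year, so February has 28 days).
Then March (31), April (30), May (31): 31 + 30 + 31 = 92 days.
June 1–11, 2351: 11 days.
Total: 2 + 92 + 11 = 105 days.

105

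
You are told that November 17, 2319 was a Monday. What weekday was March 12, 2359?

Thursday

Day-of-year of November 17, 2319: 321.
Day-of-year of March 12, 2359: 71.
2319 has 365 days, so 365 − 321 = 44 days remain in 2319.
Full years 2320–2358: 29 common + 10 leap = 29×365 + 10×366 = 14245 days.
Total: 44 + 14245 + 71 = 14360 days.
14360 mod 7 = 3, so 3 days after Monday is Thursday.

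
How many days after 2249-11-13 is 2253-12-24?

1502

November 13, 2249 → November 13, 2250: 365 days.
November 13, 2250 → November 13, 2251: 365 days.
November 13, 2251 → November 13, 2252: 366 days (2252 is a leap year).
November 13, 2252 → November 13, 2253: 365 days.
November 2253: 30 − 13 = 17 days remain.
December 1–24, 2253: 24 days.
Residual: 41 days.
Total: 1502 days.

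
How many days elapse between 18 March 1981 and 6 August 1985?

1602

Day-of-year of March 18, 1981: 77.
Day-of-year of August 6, 1985: 218.
1981 has 365 days, so 365 − 77 = 288 days remain in 1981.
Full years: 1982: 365; 1983: 365; 1984: 366. Sum = 1096.
Total: 288 + 1096 + 218 = 1602 days.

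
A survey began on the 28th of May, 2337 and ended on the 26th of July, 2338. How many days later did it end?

Day-of-year of May 28, 2337: 148.
Day-of-year of July 26, 2338: 207.
2337 has 365 days, so 365 − 148 = 217 days remain in 2337.
Total: 217 + 207 = 424 days.

424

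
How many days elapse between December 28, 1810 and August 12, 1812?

593

December 1810: 31 − 28 = 3 days remain.
Then 19 full months totalling 578 days.
August 1–12, 1812: 12 days.
Total: 3 + 578 + 12 = 593 days.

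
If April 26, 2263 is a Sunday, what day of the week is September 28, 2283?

From April 26, 2263 to April 26, 2283: 20 years, of which 5 contain a Feb 29 — 15×365 + 5×366 = 7305 days.
April 2283: 30 − 26 = 4 days remain.
Then May (31), June (30), July (31), August (31): 31 + 30 + 31 + 31 = 123 days.
September 1–28, 2283: 28 days.
Residual: 155 days.
Total: 7460 days.
7460 mod 7 = 5, so 5 days after Sunday is Friday.

Friday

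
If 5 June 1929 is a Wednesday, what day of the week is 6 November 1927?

Sunday

Count forward from the earlier date (November 6, 1927) to the later (June 5, 1929):
November 1927: 30 − 6 = 24 days remain.
Then 18 full months totalling 548 days.
June 1–5, 1929: 5 days.
Total: 24 + 548 + 5 = 577 days.
577 mod 7 = 3, so 3 days before Wednesday is Sunday.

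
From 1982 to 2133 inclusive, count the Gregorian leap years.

37

Years divisible by 4: 1984, 1988, …, 2132 — 38 in all.
Of these, 2100 is divisible by 100 but not 400, so not leap.
2000 is divisible by 400, so still leap.
Leap years: 38 − 1 = 37.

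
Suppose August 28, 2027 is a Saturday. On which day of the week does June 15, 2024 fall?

Count forward from the earlier date (June 15, 2024) to the later (August 28, 2027):
Day-of-year of June 15, 2024: 167.
Day-of-year of August 28, 2027: 240.
2024 has 366 days, so 366 − 167 = 199 days remain in 2024.
Full years: 2025: 365; 2026: 365. Sum = 730.
Total: 199 + 730 + 240 = 1169 days.
1169 is a multiple of 7, so June 15, 2024 falls on the same weekday: Saturday.

Saturday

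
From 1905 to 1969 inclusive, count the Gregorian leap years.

Years divisible by 4: 1908, 1912, …, 1968 — 16 in all.
No century exceptions apply. Count: 16.

16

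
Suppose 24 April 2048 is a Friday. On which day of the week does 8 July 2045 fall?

Count forward from the earlier date (July 8, 2045) to the later (April 24, 2048):
July 8, 2045 → July 8, 2046: 365 days.
July 8, 2046 → July 8, 2047: 365 days.
July 2047: 31 − 8 = 23 days remain.
Then August (31), September (30), October (31), November (30), December (31), January (31), February 2048 (29), March (31): 31 + 30 + 31 + 30 + 31 + 31 + 29 + 31 = 244 days.
April 1–24, 2048: 24 days.
Residual: 291 days.
Total: 1021 days.
1021 mod 7 = 6, so 6 days before Friday is Saturday.

Saturday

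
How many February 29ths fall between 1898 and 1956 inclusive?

14

Years divisible by 4: 1900, 1904, …, 1956 — 15 in all.
Of these, 1900 is divisible by 100 but not 400, so not leap.
Leap years: 15 − 1 = 14.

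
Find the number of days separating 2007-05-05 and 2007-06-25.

51

May 2007: 31 − 5 = 26 days remain.
June 1–25, 2007: 25 days.
Total: 26 + 25 = 51 days.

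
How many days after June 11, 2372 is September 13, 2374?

Day-of-year of June 11, 2372: 163.
Day-of-year of September 13, 2374: 256.
2372 has 366 days, so 366 − 163 = 203 days remain in 2372.
Full years: 2373: 365. Sum = 365.
Total: 203 + 365 + 256 = 824 days.

824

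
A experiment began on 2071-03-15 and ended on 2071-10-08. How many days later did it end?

207

March 2071: 31 − 15 = 16 days remain.
Then April (30), May (31), June (30), July (31), August (31), September (30): 30 + 31 + 30 + 31 + 31 + 30 = 183 days.
October 1–8, 2071: 8 days.
Total: 16 + 183 + 8 = 207 days.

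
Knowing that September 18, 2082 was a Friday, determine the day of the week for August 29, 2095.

Monday

From September 18, 2082 to September 18, 2094: 12 years, of which 3 contain a Feb 29 — 9×365 + 3×366 = 4383 days.
September 2094: 30 − 18 = 12 days remain.
Then 10 full months totalling 304 days.
August 1–29, 2095: 29 days.
Residual: 345 days.
Total: 4728 days.
4728 mod 7 = 3, so 3 days after Friday is Monday.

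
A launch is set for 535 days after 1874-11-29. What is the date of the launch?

1876-05-17

Count 535 days after November 29, 1874:
Day-of-year of November 29, 1874: 333.
Day-of-year of May 17, 1876: 138.
1874 has 365 days, so 365 − 333 = 32 days remain in 1874.
Full years: 1875: 365. Sum = 365.
Total: 32 + 365 + 138 = 535 days.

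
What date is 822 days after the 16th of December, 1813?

the 17th of March, 1816

Count 822 days after December 16, 1813:
December 16, 1813 → December 16, 1814: 365 days.
December 16, 1814 → December 16, 1815: 365 days.
December 1815: 31 − 16 = 15 days remain.
Then January (31), February 1816 (29): 31 + 29 = 60 days.
March 1–17, 1816: 17 days.
Residual: 92 days.
Total: 822 days.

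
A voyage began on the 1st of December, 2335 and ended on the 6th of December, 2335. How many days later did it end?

Within December 2335: 6 − 1 = 5 days.

5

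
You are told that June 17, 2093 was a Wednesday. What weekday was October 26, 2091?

Count forward from the earlier date (October 26, 2091) to the later (June 17, 2093):
October 2091: 31 − 26 = 5 days remain.
Then 19 full months totalling 578 days.
June 1–17, 2093: 17 days.
Total: 5 + 578 + 17 = 600 days.
600 mod 7 = 5, so 5 days before Wednesday is Friday.

Friday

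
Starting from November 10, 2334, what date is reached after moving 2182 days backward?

November 19, 2328

Count 2182 days before November 10, 2334:
November 19, 2328 → November 19, 2329: 365 days.
November 19, 2329 → November 19, 2330: 365 days.
November 19, 2330 → November 19, 2331: 365 days.
November 19, 2331 → November 19, 2332: 366 days (2332 is a leap year).
November 19, 2332 → November 19, 2333: 365 days.
November 2333: 30 − 19 = 11 days remain.
Then 11 full months totalling 335 days.
November 1–10, 2334: 10 days.
Residual: 356 days.
Total: 2182 days.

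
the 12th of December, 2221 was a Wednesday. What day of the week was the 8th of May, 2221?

Tuesday

Count forward from the earlier date (May 8, 2221) to the later (December 12, 2221):
May 2221: 31 − 8 = 23 days remain.
Then June (30), July (31), August (31), September (30), October (31), November (30): 30 + 31 + 31 + 30 + 31 + 30 = 183 days.
December 1–12, 2221: 12 days.
Total: 23 + 183 + 12 = 218 days.
218 mod 7 = 1, so 1 day before Wednesday is Tuesday.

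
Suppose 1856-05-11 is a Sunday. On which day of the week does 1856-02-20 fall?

Count forward from the earlier date (February 20, 1856) to the later (May 11, 1856):
February 1856: 29 − 20 = 9 days remain (1856 is a leap year, so February has 29 days).
Then March (31), April (30): 31 + 30 = 61 days.
May 1–11, 1856: 11 days.
Total: 9 + 61 + 11 = 81 days.
81 mod 7 = 4, so 4 days before Sunday is Wednesday.

Wednesday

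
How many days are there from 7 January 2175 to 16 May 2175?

January 2175: 31 − 7 = 24 days remain.
Then February 2175 (28), March (31), April (30): 28 + 31 + 30 = 89 days.
May 1–16, 2175: 16 days.
Total: 24 + 89 + 16 = 129 days.

129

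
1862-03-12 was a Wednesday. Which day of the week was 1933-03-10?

Friday

From March 12, 1862 to March 12, 1932: 70 years, of which 17 contain a Feb 29 — 53×365 + 17×366 = 25567 days.
(1900 is not a leap year (divisible by 100 but not 400).)
March 1932: 31 − 12 = 19 days remain.
Then 11 full months totalling 334 days.
March 1–10, 1933: 10 days.
Residual: 363 days.
Total: 25930 days.
25930 mod 7 = 2, so 2 days after Wednesday is Friday.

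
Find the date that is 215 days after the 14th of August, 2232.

the 17th of March, 2233

Count 215 days after August 14, 2232:
Day-of-year of August 14, 2232: 227.
Day-of-year of March 17, 2233: 76.
2232 has 366 days, so 366 − 227 = 139 days remain in 2232.
Total: 139 + 76 = 215 days.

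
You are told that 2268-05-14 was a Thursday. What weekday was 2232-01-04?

Wednesday

Count forward from the earlier date (January 4, 2232) to the later (May 14, 2268):
From January 4, 2232 to January 4, 2268: 36 years, of which 9 contain a Feb 29 — 27×365 + 9×366 = 13149 days.
January 2268: 31 − 4 = 27 days remain.
Then February 2268 (29), March (31), April (30): 29 + 31 + 30 = 90 days.
May 1–14, 2268: 14 days.
Residual: 131 days.
Total: 13280 days.
13280 mod 7 = 1, so 1 day before Thursday is Wednesday.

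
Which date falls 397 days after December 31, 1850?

February 1, 1852

Count 397 days after December 31, 1850:
December 1850: 31 − 31 = 0 days remain.
Then 13 full months totalling 396 days.
February 1, 1852: 1 day (1852 is a leap year).
Total: 0 + 396 + 1 = 397 days.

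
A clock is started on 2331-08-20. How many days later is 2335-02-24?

Day-of-year of August 20, 2331: 232.
Day-of-year of February 24, 2335: 55.
2331 has 365 days, so 365 − 232 = 133 days remain in 2331.
Full years: 2332: 366; 2333: 365; 2334: 365. Sum = 1096.
Total: 133 + 1096 + 55 = 1284 days.

1284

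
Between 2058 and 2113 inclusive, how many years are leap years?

Years divisible by 4: 2060, 2064, …, 2112 — 14 in all.
Of these, 2100 is divisible by 100 but not 400, so not leap.
Leap years: 14 − 1 = 13.

13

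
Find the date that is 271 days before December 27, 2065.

March 31, 2065

Count 271 days before December 27, 2065:
March 2065: 31 − 31 = 0 days remain.
Then April (30), May (31), June (30), July (31), August (31), September (30), October (31), November (30): 30 + 31 + 30 + 31 + 31 + 30 + 31 + 30 = 244 days.
December 1–27, 2065: 27 days.
Total: 0 + 244 + 27 = 271 days.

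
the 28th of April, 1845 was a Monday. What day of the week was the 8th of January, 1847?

Friday

April 28, 1845 → April 28, 1846: 365 days.
April 1846: 30 − 28 = 2 days remain.
Then May (31), June (30), July (31), August (31), September (30), October (31), November (30), December (31): 31 + 30 + 31 + 31 + 30 + 31 + 30 + 31 = 245 days.
January 1–8, 1847: 8 days.
Residual: 255 days.
Total: 620 days.
620 mod 7 = 4, so 4 days after Monday is Friday.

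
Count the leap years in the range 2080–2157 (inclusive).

Years divisible by 4: 2080, 2084, …, 2156 — 20 in all.
Of these, 2100 is divisible by 100 but not 400, so not leap.
Leap years: 20 − 1 = 19.

19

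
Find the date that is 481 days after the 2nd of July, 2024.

the 26th of October, 2025

Count 481 days after July 2, 2024:
July 2024: 31 − 2 = 29 days remain.
Then 14 full months totalling 426 days.
October 1–26, 2025: 26 days.
Total: 29 + 426 + 26 = 481 days.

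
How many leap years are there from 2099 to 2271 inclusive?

Years divisible by 4: 2100, 2104, …, 2268 — 43 in all.
Of these, 2100, 2200 are divisible by 100 but not 400, so not leap.
Leap years: 43 − 2 = 41.

41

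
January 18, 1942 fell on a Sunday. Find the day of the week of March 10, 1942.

Tuesday

January 1942: 31 − 18 = 13 days remain.
Then February 1942 (28): 28 days.
March 1–10, 1942: 10 days.
Total: 13 + 28 + 10 = 51 days.
51 mod 7 = 2, so 2 days after Sunday is Tuesday.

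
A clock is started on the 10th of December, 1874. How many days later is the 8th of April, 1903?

Day-of-year of December 10, 1874: 344.
Day-of-year of April 8, 1903: 98.
1874 has 365 days, so 365 − 344 = 21 days remain in 1874.
Full years 1875–1902: 22 common + 6 leap = 22×365 + 6×366 = 10226 days.
Total: 21 + 10226 + 98 = 10345 days.

10345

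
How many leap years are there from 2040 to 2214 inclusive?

Years divisible by 4: 2040, 2044, …, 2212 — 44 in all.
Of these, 2100, 2200 are divisible by 100 but not 400, so not leap.
Leap years: 44 − 2 = 42.

42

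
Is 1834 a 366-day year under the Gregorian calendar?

1834 is not a leap year.

No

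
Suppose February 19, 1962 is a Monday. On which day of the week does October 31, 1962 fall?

February 1962: 28 − 19 = 9 days remain (1962 is not a leap year, so February has 28 days).
Then March (31), April (30), May (31), June (30), July (31), August (31), September (30): 31 + 30 + 31 + 30 + 31 + 31 + 30 = 214 days.
October 1–31, 1962: 31 days.
Total: 9 + 214 + 31 = 254 days.
254 mod 7 = 2, so 2 days after Monday is Wednesday.

Wednesday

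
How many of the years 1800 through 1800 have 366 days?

Years divisible by 4 in [1800, 1800]: 1800.
Of these, 1800 is divisible by 100 but not 400, so not leap.
Leap years: 1 − 1 = 0.

0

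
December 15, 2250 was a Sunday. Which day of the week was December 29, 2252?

Wednesday

December 15, 2250 → December 15, 2251: 365 days.
December 15, 2251 → December 15, 2252: 366 days (2252 is a leap year).
Within December 2252: 29 − 15 = 14 days.
Total: 745 days.
745 mod 7 = 3, so 3 days after Sunday is Wednesday.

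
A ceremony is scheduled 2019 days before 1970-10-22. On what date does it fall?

1965-04-12

Count 2019 days before October 22, 1970:
April 12, 1965 → April 12, 1966: 365 days.
April 12, 1966 → April 12, 1967: 365 days.
April 12, 1967 → April 12, 1968: 366 days (1968 is a leap year).
April 12, 1968 → April 12, 1969: 365 days.
April 12, 1969 → April 12, 1970: 365 days.
April 1970: 30 − 12 = 18 days remain.
Then May (31), June (30), July (31), August (31), September (30): 31 + 30 + 31 + 31 + 30 = 153 days.
October 1–22, 1970: 22 days.
Residual: 193 days.
Total: 2019 days.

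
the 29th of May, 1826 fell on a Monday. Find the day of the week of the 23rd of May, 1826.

Tuesday

Count forward from the earlier date (May 23, 1826) to the later (May 29, 1826):
Within May 1826: 29 − 23 = 6 days.
6 mod 7 = 6, so 6 days before Monday is Tuesday.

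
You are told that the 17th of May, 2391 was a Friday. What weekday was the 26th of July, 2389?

Wednesday

Count forward from the earlier date (July 26, 2389) to the later (May 17, 2391):
July 2389: 31 − 26 = 5 days remain.
Then 21 full months totalling 638 days.
May 1–17, 2391: 17 days.
Total: 5 + 638 + 17 = 660 days.
660 mod 7 = 2, so 2 days before Friday is Wednesday.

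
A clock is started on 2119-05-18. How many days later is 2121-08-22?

May 2119: 31 − 18 = 13 days remain.
Then 26 full months totalling 792 days.
August 1–22, 2121: 22 days.
Total: 13 + 792 + 22 = 827 days.

827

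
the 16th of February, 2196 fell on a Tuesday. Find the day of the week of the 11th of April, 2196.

Monday

February 2196: 29 − 16 = 13 days remain (2196 is a leap year, so February has 29 days).
Then March (31): 31 days.
April 1–11, 2196: 11 days.
Total: 13 + 31 + 11 = 55 days.
55 mod 7 = 6, so 6 days after Tuesday is Monday.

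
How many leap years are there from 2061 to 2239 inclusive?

Years divisible by 4: 2064, 2068, …, 2236 — 44 in all.
Of these, 2100, 2200 are divisible by 100 but not 400, so not leap.
Leap years: 44 − 2 = 42.

42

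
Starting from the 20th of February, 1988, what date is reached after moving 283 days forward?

the 29th of November, 1988

Count 283 days after February 20, 1988:
February 1988: 29 − 20 = 9 days remain (1988 is a leap year, so February has 29 days).
Then March (31), April (30), May (31), June (30), July (31), August (31), September (30), October (31): 31 + 30 + 31 + 30 + 31 + 31 + 30 + 31 = 245 days.
November 1–29, 1988: 29 days.
Total: 9 + 245 + 29 = 283 days.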